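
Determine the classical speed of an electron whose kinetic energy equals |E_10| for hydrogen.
2.1877e+05 m/s (or 0.07297% of c)

The binding energy at n = 10 for hydrogen is:
E_10 = -13.6057/10² = -0.13605700 eV
|E_10| = 0.13605700 eV

Convert to Joules:
KE = 0.13605700 eV × (1.602177 × 10⁻¹⁹ J/eV) = 2.179874e-20 J

Using KE = ½mv²:
v = √(2·KE/m_e)
v = √(2 × 2.179874e-20 J / 9.10938 × 10⁻³¹ kg)
v = 2.1877e+05 m/s

This is approximately 0.07297% the speed of light.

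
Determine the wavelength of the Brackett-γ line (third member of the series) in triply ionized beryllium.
135.30906 nm

The lines of a series are numbered from the longest wavelength (smallest ΔE) outward; the third line is the transition from n = n_f + 3 to n_f.
The Brackett series has all transitions ending at n_f = 4.

For Be³⁺ (Z = 4), the third line (γ-line) is the jump from n = 7 to n = 4:
E_7 = -13.6057 × 4² / 7² = -4.442677551 eV
E_4 = -13.6057 × 4² / 4² = -13.605700000 eV
ΔE = E_7 - E_4 = 9.163022449 eV

λ = hc/E = 1239.84 eV·nm / 9.163022449 eV
λ = 135.30906 nm

This is the γ-line of the Brackett series in Be³⁺.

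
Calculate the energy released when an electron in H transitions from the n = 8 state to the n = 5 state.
0.332 eV

The energy levels are E_n = -13.6057 eV / n².

Energy at n = 8: E_8 = -13.6057 / 8² = -0.212589 eV
Energy at n = 5: E_5 = -13.6057 / 5² = -0.544228 eV

For emission (electron falling to lower state), the photon energy is:
E_photon = E_8 - E_5 = |-0.212589 - (-0.544228)|
E_photon = 0.332 eV

This energy is carried away by the emitted photon.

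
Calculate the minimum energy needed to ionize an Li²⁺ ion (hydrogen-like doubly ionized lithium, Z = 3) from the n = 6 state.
3.40143 eV

The ionization energy is the energy needed to remove the electron completely (n → ∞).

For a hydrogen-like ion with Z = 3, E_n = -13.6057 Z² / n² eV.

At n = 6: E_6 = -13.6057 × 3² / 6² = -3.40142500 eV
At n = ∞: E_∞ = 0 eV

Ionization energy = E_∞ - E_6 = 0 - (-3.40142500) = 3.40142500 eV
Ionization energy ≈ 3.40143 eV

This is also called the binding energy of the electron in state n = 6.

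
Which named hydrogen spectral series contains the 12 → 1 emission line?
Lyman series

The spectral series in hydrogen are named based on the final (lower) energy level:
- Lyman series: n_final = 1 (ultraviolet)
- Balmer series: n_final = 2 (visible/near-UV)
- Paschen series: n_final = 3 (infrared)
- Brackett series: n_final = 4 (infrared)
- Pfund series: n_final = 5 (far infrared)

Since this transition ends at n = 1, it belongs to the Lyman series.

For reference, this 12 → 1 line has photon energy
ΔE = 13.6057 eV × (1/1² - 1/12²) = 13.51121597 eV,
corresponding to wavelength λ = hc/ΔE = 1239.84 eV·nm / 13.51121597 eV = 91.763762 nm in the ultraviolet region.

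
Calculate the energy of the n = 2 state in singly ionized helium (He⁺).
-13.606 eV

For hydrogen-like ions, the energy levels scale with Z²:
E_n = -13.6057 Z² / n² eV

For He⁺ (Z = 2) at n = 2:
E_2 = -13.6057 × 2² / 2²
E_2 = -13.6057 × 4 / 4
E_2 = -54.4228 / 4
E_2 = -13.606 eV

The energy is 4 times more negative than hydrogen at the same n due to the stronger nuclear charge.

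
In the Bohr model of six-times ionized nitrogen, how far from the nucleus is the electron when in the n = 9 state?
0.6123 nm (or 6.1233 Å)

The Bohr radius formula is:
r_n = n² a₀ / Z

where a₀ = 0.0529177 nm is the Bohr radius.

For N⁶⁺ (Z = 7) at n = 9:
r_9 = 9² × 0.0529177 nm / 7
r_9 = 81 × 0.0529177 nm / 7
r_9 = 4.28633 nm / 7
r_9 = 0.6123 nm

The electron orbits at approximately 0.6123 nm from the nucleus.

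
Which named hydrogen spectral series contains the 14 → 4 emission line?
Brackett series

The spectral series in hydrogen are named based on the final (lower) energy level:
- Lyman series: n_final = 1 (ultraviolet)
- Balmer series: n_final = 2 (visible/near-UV)
- Paschen series: n_final = 3 (infrared)
- Brackett series: n_final = 4 (infrared)
- Pfund series: n_final = 5 (far infrared)

Since this transition ends at n = 4, it belongs to the Brackett series.

For reference, this 14 → 4 line has photon energy
ΔE = 13.6057 eV × (1/4² - 1/14²) = 0.78093941 eV,
corresponding to wavelength λ = hc/ΔE = 1239.84 eV·nm / 0.78093941 eV = 1587.63 nm in the infrared region.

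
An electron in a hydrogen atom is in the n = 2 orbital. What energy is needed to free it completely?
3.40143 eV

The ionization energy is the energy needed to remove the electron completely (n → ∞).

For hydrogen, E_n = -13.6057 eV / n².

At n = 2: E_2 = -13.6057 / 2² = -3.40142500 eV
At n = ∞: E_∞ = 0 eV

Ionization energy = E_∞ - E_2 = 0 - (-3.40142500) = 3.40142500 eV
Ionization energy ≈ 3.40143 eV

This is also called the binding energy of the electron in state n = 2.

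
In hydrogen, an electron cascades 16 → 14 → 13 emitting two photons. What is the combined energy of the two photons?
0.02736 eV

The energy levels of hydrogen are E_n = -13.6057 / n² eV.

First transition (16 → 14):
ΔE₁ = |E_14 - E_16|
ΔE₁ = |-0.06941683673 - (-0.05314726563)| = 0.01626957 eV

Second transition (14 → 13):
ΔE₂ = |E_13 - E_14|
ΔE₂ = |-0.08050710059 - (-0.06941683673)| = 0.01109026 eV

Total energy released:
E_total = ΔE₁ + ΔE₂ = 0.01626957 + 0.01109026 = 0.02736 eV

Note: This equals the direct transition 16 → 13: 0.02736 eV ✓
Energy is conserved regardless of the path taken.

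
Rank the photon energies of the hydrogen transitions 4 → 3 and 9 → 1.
9 → 1

Calculate the energy for each transition:

Transition 4 → 3:
ΔE₁ = |E_3 - E_4| = |-13.6057/3² - (-13.6057/4²)|
ΔE₁ = |-1.511744444 - (-0.850356250)| = 0.661388 eV

Transition 9 → 1:
ΔE₂ = |E_1 - E_9| = |-13.6057/1² - (-13.6057/9²)|
ΔE₂ = |-13.605700000 - (-0.167971605)| = 13.437728 eV

Since 13.437728 eV > 0.661388 eV, the transition 9 → 1 emits the more energetic photon.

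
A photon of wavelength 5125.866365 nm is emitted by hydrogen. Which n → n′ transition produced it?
n = 10 → n = 6

First, find the photon energy from the wavelength (hc = 1239.84 eV·nm):
E = hc/λ = 1239.84 eV·nm / 5125.866365 nm = 0.24187911 eV

The energy levels of hydrogen satisfy E_n = -13.6057 / n² eV, so an emission n_i → n_f releases
ΔE = 13.6057 × (1/n_f² − 1/n_i²) eV.

Setting ΔE equal to the photon energy:
1/n_f² − 1/n_i² = 0.24187911 / 13.6057 = 0.017777778

Since 1/n_i² must be positive, we need 1/n_f² > 0.017777778, i.e. n_f ≤ 7. For each allowed n_f, solve n_i = (1/n_f² − 0.017777778)^(−1/2) and check whether it is a whole number:
  n_f = 1: 1/n_i² = 1.000000000 − 0.017777778 = 0.982222222 → n_i = 1.009  (not an integer) ✗
  n_f = 2: 1/n_i² = 0.250000000 − 0.017777778 = 0.232222222 → n_i = 2.075  (not an integer) ✗
  n_f = 3: 1/n_i² = 0.111111111 − 0.017777778 = 0.093333333 → n_i = 3.273  (not an integer) ✗
  n_f = 4: 1/n_i² = 0.062500000 − 0.017777778 = 0.044722222 → n_i = 4.729  (not an integer) ✗
  n_f = 5: 1/n_i² = 0.040000000 − 0.017777778 = 0.022222222 → n_i = 6.708  (not an integer) ✗
  n_f = 6: 1/n_i² = 0.027777778 − 0.017777778 = 0.010000000 → n_i = 10.000  → integer, n_i = 10 ✓
  n_f = 7: 1/n_i² = 0.020408163 − 0.017777778 = 0.002630385 → n_i = 19.498  (not an integer) ✗

Only n_f = 6 gives an integer upper level, n_i = 10.

The transition is from n = 10 to n = 6 (emission).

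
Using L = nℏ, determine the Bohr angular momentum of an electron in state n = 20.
2.10914e-33 J·s (or 20ℏ)

In the Bohr model, angular momentum is quantized:
L = nℏ

where ℏ = h/(2π) = 1.0545718e-34 J·s

For n = 20:
L = 20 × 1.0545718e-34 J·s
L = 2.10914e-33 J·s

This can also be written as L = 20ℏ.
The angular momentum is an integer multiple of the reduced Planck constant.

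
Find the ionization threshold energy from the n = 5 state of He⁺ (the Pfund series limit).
2.1769 eV

The series limit corresponds to the transition from n = ∞ to n = 5.
This is the highest energy (shortest wavelength) transition in the Pfund series.

E_∞ = 0 eV
E_5 = -13.6057 × 2² / 5² = -2.1769 eV

Energy at series limit:
ΔE = E_∞ - E_5 = 0 - (-2.1769) = 2.1769 eV

This energy equals the ionization energy from the n = 5 state of He⁺.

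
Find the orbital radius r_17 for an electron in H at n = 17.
15.2932 nm (or 152.9322 Å)

The Bohr radius formula is:
r_n = n² a₀ / Z

where a₀ = 0.0529177 nm is the Bohr radius.

For H (Z = 1) at n = 17:
r_17 = 17² × 0.0529177 nm / 1
r_17 = 289 × 0.0529177 nm / 1
r_17 = 15.29322 nm / 1
r_17 = 15.2932 nm

The electron orbits at approximately 15.2932 nm from the nucleus.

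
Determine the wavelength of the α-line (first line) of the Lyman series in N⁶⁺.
2.4796 nm

The longest wavelength corresponds to the smallest energy transition in the series.
The Lyman series has all transitions ending at n_f = 1.

For N⁶⁺ (Z = 7), the first line (α-line) is the jump from n = 2 to n = 1:
E_2 = -13.6057 × 7² / 2² = -166.669825 eV
E_1 = -13.6057 × 7² / 1² = -666.679300 eV
ΔE = E_2 - E_1 = 500.009475 eV

λ = hc/E = 1239.84 eV·nm / 500.009475 eV
λ = 2.4796 nm

This is the α-line of the Lyman series in N⁶⁺.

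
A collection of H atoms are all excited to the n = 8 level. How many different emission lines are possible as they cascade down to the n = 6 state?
3

The electron can occupy levels n = 6, 7, ..., 8 during de-excitation — that is m = 8 - 6 + 1 = 3 distinct levels.

The number of distinct spectral lines equals the number of ways to choose 2 of these m levels (each pair gives one possible emission transition):

Number of lines = m(m-1)/2 = 3×2/2 = 3

These correspond to all possible transitions between the 3 levels:
8 → 7, 8 → 6, 7 → 6

Each transition produces a photon with a unique energy (and thus wavelength). This count does not depend on Z.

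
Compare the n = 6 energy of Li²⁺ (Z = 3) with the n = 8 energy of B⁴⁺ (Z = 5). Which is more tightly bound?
B⁴⁺ at n = 8 (E = -5.3147 eV)

Using E_n = -13.6057 Z² / n² eV:

Li²⁺ (Z = 3) at n = 6:
E = -13.6057 × 3² / 6² = -13.6057 × 9 / 36 = -3.4014250 eV

B⁴⁺ (Z = 5) at n = 8:
E = -13.6057 × 5² / 8² = -13.6057 × 25 / 64 = -5.3147266 eV

Since -5.3147266 eV < -3.4014250 eV,
B⁴⁺ at n = 8 is more tightly bound (requires more energy to ionize).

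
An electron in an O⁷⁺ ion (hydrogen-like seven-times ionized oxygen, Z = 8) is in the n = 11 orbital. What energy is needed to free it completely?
7.196 eV

The ionization energy is the energy needed to remove the electron completely (n → ∞).

For a hydrogen-like ion with Z = 8, E_n = -13.6057 Z² / n² eV.

At n = 11: E_11 = -13.6057 × 8² / 11² = -7.196403 eV
At n = ∞: E_∞ = 0 eV

Ionization energy = E_∞ - E_11 = 0 - (-7.196403) = 7.196403 eV
Ionization energy ≈ 7.196 eV

This is also called the binding energy of the electron in state n = 11.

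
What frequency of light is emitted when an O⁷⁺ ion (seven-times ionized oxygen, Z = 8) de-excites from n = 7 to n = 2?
4.834e+16 Hz

First, find the transition energy:
E_7 = -13.6057 × 8² / 7² = -17.77071 eV
E_2 = -13.6057 × 8² / 2² = -217.69120 eV
|ΔE| = |E_2 - E_7| = 199.92049 eV

Convert to Joules: E = 199.92049 eV × (1.602177 × 10⁻¹⁹ J/eV) = 3.20308e-17 J

Using E = hf:
f = E/h = 3.20308e-17 J / (6.62607 × 10⁻³⁴ J·s)
f = 4.834e+16 Hz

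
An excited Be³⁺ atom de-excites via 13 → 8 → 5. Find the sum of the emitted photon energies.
7.41953 eV

The energy levels of Be³⁺ are E_n = -13.6057 × 4² / n² eV.

First transition (13 → 8):
ΔE₁ = |E_8 - E_13|
ΔE₁ = |-3.40142500000 - (-1.28811360947)| = 2.11331139 eV

Second transition (8 → 5):
ΔE₂ = |E_5 - E_8|
ΔE₂ = |-8.70764800000 - (-3.40142500000)| = 5.30622300 eV

Total energy released:
E_total = ΔE₁ + ΔE₂ = 2.11331139 + 5.30622300 = 7.41953 eV

Note: This equals the direct transition 13 → 5: 7.41953 eV ✓
Energy is conserved regardless of the path taken.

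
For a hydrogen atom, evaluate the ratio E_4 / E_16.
16.0000

Using E_n = -13.6057 Z² / n² eV with Z = 1:

E_4 = -13.6057 / 4² = -13.6057 / 16 = -0.8503562500 eV
E_16 = -13.6057 / 16² = -13.6057 / 256 = -0.0531472656 eV

The ratio is:
E_4/E_16 = (-0.8503562500) / (-0.0531472656)
E_4/E_16 = (-13.6057/16) / (-13.6057/256)
E_4/E_16 = 256/16
E_4/E_16 = 16.0000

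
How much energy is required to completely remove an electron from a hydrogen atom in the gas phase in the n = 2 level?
3.40 eV

The ionization energy is the energy needed to remove the electron completely (n → ∞).

For hydrogen, E_n = -13.6057 eV / n².

At n = 2: E_2 = -13.6057 / 2² = -3.40143 eV
At n = ∞: E_∞ = 0 eV

Ionization energy = E_∞ - E_2 = 0 - (-3.40143) = 3.40143 eV
Ionization energy ≈ 3.40 eV

This is also called the binding energy of the electron in state n = 2.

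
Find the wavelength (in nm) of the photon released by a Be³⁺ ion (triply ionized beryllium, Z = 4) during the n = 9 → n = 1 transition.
5.76660 nm

First, find the transition energy using E_n = -13.6057 Z² / n² eV:
E_9 = -13.6057 × 4² / 9² = -2.6875457 eV
E_1 = -13.6057 × 4² / 1² = -217.6912000 eV

Photon energy: |ΔE| = |E_1 - E_9| = 215.0036543 eV

Convert to wavelength using E = hc/λ with hc = 1239.84 eV·nm:
λ = hc/E = 1239.84 eV·nm / 215.0036543 eV
λ = 5.76660 nm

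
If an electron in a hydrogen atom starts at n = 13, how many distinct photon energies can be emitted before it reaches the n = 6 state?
28

The electron can occupy levels n = 6, 7, ..., 13 during de-excitation — that is m = 13 - 6 + 1 = 8 distinct levels.

The number of distinct spectral lines equals the number of ways to choose 2 of these m levels (each pair gives one possible emission transition):

Number of lines = m(m-1)/2 = 8×7/2 = 28

These correspond to all possible transitions between the 8 levels:
13 → 12, 13 → 11, 13 → 10, 13 → 9, 13 → 8, 13 → 7, 13 → 6, 12 → 11...

Each transition produces a photon with a unique energy (and thus wavelength). This count does not depend on Z.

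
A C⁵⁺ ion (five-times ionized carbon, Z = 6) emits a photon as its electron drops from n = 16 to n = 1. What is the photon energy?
487.89 eV

The energy levels are E_n = -13.6057 Z² eV / n².

Energy at n = 16: E_16 = -13.6057 × 6² / 16² = -1.91330 eV
Energy at n = 1: E_1 = -13.6057 × 6² / 1² = -489.80520 eV

For emission (electron falling to lower state), the photon energy is:
E_photon = E_16 - E_1 = |-1.91330 - (-489.80520)|
E_photon = 487.89 eV

This energy is carried away by the emitted photon.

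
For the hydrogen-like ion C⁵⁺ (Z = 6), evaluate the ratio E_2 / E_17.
72.250

Using E_n = -13.6057 Z² / n² eV with Z = 6:

E_2 = -13.6057 × 6² / 2² = -489.8052 / 4 = -122.451300000 eV
E_17 = -13.6057 × 6² / 17² = -489.8052 / 289 = -1.694827682 eV

The ratio is:
E_2/E_17 = (-122.451300000) / (-1.694827682)
E_2/E_17 = (-489.8052/4) / (-489.8052/289)
E_2/E_17 = 289/4
E_2/E_17 = 72.250
(Note: the Z² factors cancel in the ratio.)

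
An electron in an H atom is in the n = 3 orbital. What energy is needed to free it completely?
1.512 eV

The ionization energy is the energy needed to remove the electron completely (n → ∞).

For hydrogen, E_n = -13.6057 eV / n².

At n = 3: E_3 = -13.6057 / 3² = -1.511744 eV
At n = ∞: E_∞ = 0 eV

Ionization energy = E_∞ - E_3 = 0 - (-1.511744) = 1.511744 eV
Ionization energy ≈ 1.512 eV

This is also called the binding energy of the electron in state n = 3.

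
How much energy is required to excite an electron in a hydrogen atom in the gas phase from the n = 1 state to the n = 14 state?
13.536283 eV

The energy levels of a hydrogen-like atom are E_n = -13.6057 eV / n².

Energy at n = 1: E_1 = -13.6057 / 1² = -13.605700000 eV
Energy at n = 14: E_14 = -13.6057 / 14² = -0.069416837 eV

The excitation energy is the difference:
ΔE = E_14 - E_1
ΔE = -0.069416837 - (-13.605700000)
ΔE = 13.536283 eV

Since this is positive, energy must be absorbed (photon absorption).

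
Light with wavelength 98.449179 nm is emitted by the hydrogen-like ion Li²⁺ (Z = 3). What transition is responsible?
n = 11 → n = 3

First, find the photon energy from the wavelength (hc = 1239.84 eV·nm):
E = hc/λ = 1239.84 eV·nm / 98.449179 nm = 12.593706 eV

The energy levels of Li²⁺ satisfy E_n = -13.6057 × 3² / n² eV, so an emission n_i → n_f releases
ΔE = 13.6057 × 3² × (1/n_f² − 1/n_i²) eV.

Setting ΔE equal to the photon energy:
1/n_f² − 1/n_i² = 12.593706 / (13.6057 × 3²) = 0.10284665

Since 1/n_i² must be positive, we need 1/n_f² > 0.10284665, i.e. n_f ≤ 3. For each allowed n_f, solve n_i = (1/n_f² − 0.10284665)^(−1/2) and check whether it is a whole number:
  n_f = 1: 1/n_i² = 1.00000000 − 0.10284665 = 0.89715335 → n_i = 1.056  (not an integer) ✗
  n_f = 2: 1/n_i² = 0.25000000 − 0.10284665 = 0.14715335 → n_i = 2.607  (not an integer) ✗
  n_f = 3: 1/n_i² = 0.11111111 − 0.10284665 = 0.00826446 → n_i = 11.000  → integer, n_i = 11 ✓

Only n_f = 3 gives an integer upper level, n_i = 11.

The transition is from n = 11 to n = 3 (emission).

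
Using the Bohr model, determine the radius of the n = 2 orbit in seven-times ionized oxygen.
0.02646 nm (or 0.26459 Å)

The Bohr radius formula is:
r_n = n² a₀ / Z

where a₀ = 0.05291772 nm is the Bohr radius.

For O⁷⁺ (Z = 8) at n = 2:
r_2 = 2² × 0.05291772 nm / 8
r_2 = 4 × 0.05291772 nm / 8
r_2 = 0.211671 nm / 8
r_2 = 0.02646 nm

The electron orbits at approximately 0.02646 nm from the nucleus.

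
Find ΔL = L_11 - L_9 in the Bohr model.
2.109e-34 J·s (or 2ℏ)

In the Bohr model, L_n = nℏ where ℏ = 1.05457e-34 J·s.

L_11 = 11ℏ = 1.16003e-33 J·s
L_9 = 9ℏ = 9.49113e-34 J·s

ΔL = L_11 - L_9 = (11 - 9)ℏ = 2ℏ
ΔL = 2 × 1.05457e-34 J·s = 2.109e-34 J·s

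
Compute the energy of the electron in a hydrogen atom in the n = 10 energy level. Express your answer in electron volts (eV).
-0.13606 eV

The energy levels of a hydrogen-like atom are given by:
E_n = -13.6057 eV / n²

For n = 10:
E_10 = -13.6057 eV / 10²
E_10 = -13.6057 eV / 100
E_10 = -0.13606 eV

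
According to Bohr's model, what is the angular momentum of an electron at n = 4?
4.21829e-34 J·s (or 4ℏ)

In the Bohr model, angular momentum is quantized:
L = nℏ

where ℏ = h/(2π) = 1.0545718e-34 J·s

For n = 4:
L = 4 × 1.0545718e-34 J·s
L = 4.21829e-34 J·s

This can also be written as L = 4ℏ.
The angular momentum is an integer multiple of the reduced Planck constant.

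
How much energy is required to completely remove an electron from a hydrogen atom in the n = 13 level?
0.0805 eV

The ionization energy is the energy needed to remove the electron completely (n → ∞).

For hydrogen, E_n = -13.6057 eV / n².

At n = 13: E_13 = -13.6057 / 13² = -0.0805071 eV
At n = ∞: E_∞ = 0 eV

Ionization energy = E_∞ - E_13 = 0 - (-0.0805071) = 0.0805071 eV
Ionization energy ≈ 0.0805 eV

This is also called the binding energy of the electron in state n = 13.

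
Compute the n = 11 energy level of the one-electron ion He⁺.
-0.449775 eV

For hydrogen-like ions, the energy levels scale with Z²:
E_n = -13.6057 Z² / n² eV

For He⁺ (Z = 2) at n = 11:
E_11 = -13.6057 × 2² / 11²
E_11 = -13.6057 × 4 / 121
E_11 = -54.4228 / 121
E_11 = -0.449775 eV

The energy is 4 times more negative than hydrogen at the same n due to the stronger nuclear charge.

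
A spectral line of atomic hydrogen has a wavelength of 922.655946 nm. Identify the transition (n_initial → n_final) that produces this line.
n = 9 → n = 3

First, find the photon energy from the wavelength (hc = 1239.84 eV·nm):
E = hc/λ = 1239.84 eV·nm / 922.655946 nm = 1.3437728 eV

The energy levels of hydrogen satisfy E_n = -13.6057 / n² eV, so an emission n_i → n_f releases
ΔE = 13.6057 × (1/n_f² − 1/n_i²) eV.

Setting ΔE equal to the photon energy:
1/n_f² − 1/n_i² = 1.3437728 / 13.6057 = 0.098765429

Since 1/n_i² must be positive, we need 1/n_f² > 0.098765429, i.e. n_f ≤ 3. For each allowed n_f, solve n_i = (1/n_f² − 0.098765429)^(−1/2) and check whether it is a whole number:
  n_f = 1: 1/n_i² = 1.000000000 − 0.098765429 = 0.901234571 → n_i = 1.053  (not an integer) ✗
  n_f = 2: 1/n_i² = 0.250000000 − 0.098765429 = 0.151234571 → n_i = 2.571  (not an integer) ✗
  n_f = 3: 1/n_i² = 0.111111111 − 0.098765429 = 0.012345682 → n_i = 9.000  → integer, n_i = 9 ✓

Only n_f = 3 gives an integer upper level, n_i = 9.

The transition is from n = 9 to n = 3 (emission).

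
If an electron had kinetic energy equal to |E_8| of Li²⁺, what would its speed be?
8.204e+05 m/s (or 0.273651% of c)

The binding energy at n = 8 for Li²⁺ is:
E_8 = -13.6057 × 3²/8² = -1.91330156 eV
|E_8| = 1.91330156 eV

Convert to Joules:
KE = 1.91330156 eV × (1.602177 × 10⁻¹⁹ J/eV) = 3.06545e-19 J

Using KE = ½mv²:
v = √(2·KE/m_e)
v = √(2 × 3.06545e-19 J / 9.10938 × 10⁻³¹ kg)
v = 8.204e+05 m/s

This is approximately 0.273651% the speed of light.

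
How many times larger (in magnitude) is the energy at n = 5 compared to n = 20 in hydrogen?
16.0000

Using E_n = -13.6057 Z² / n² eV with Z = 1:

E_5 = -13.6057 / 5² = -13.6057 / 25 = -0.5442280000 eV
E_20 = -13.6057 / 20² = -13.6057 / 400 = -0.0340142500 eV

The ratio is:
E_5/E_20 = (-0.5442280000) / (-0.0340142500)
E_5/E_20 = (-13.6057/25) / (-13.6057/400)
E_5/E_20 = 400/25
E_5/E_20 = 16.0000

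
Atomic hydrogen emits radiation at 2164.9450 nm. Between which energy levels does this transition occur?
n = 7 → n = 4

First, find the photon energy from the wavelength (hc = 1239.84 eV·nm):
E = hc/λ = 1239.84 eV·nm / 2164.9450 nm = 0.57268891 eV

The energy levels of hydrogen satisfy E_n = -13.6057 / n² eV, so an emission n_i → n_f releases
ΔE = 13.6057 × (1/n_f² − 1/n_i²) eV.

Setting ΔE equal to the photon energy:
1/n_f² − 1/n_i² = 0.57268891 / 13.6057 = 0.042091837

Since 1/n_i² must be positive, we need 1/n_f² > 0.042091837, i.e. n_f ≤ 4. For each allowed n_f, solve n_i = (1/n_f² − 0.042091837)^(−1/2) and check whether it is a whole number:
  n_f = 1: 1/n_i² = 1.000000000 − 0.042091837 = 0.957908163 → n_i = 1.022  (not an integer) ✗
  n_f = 2: 1/n_i² = 0.250000000 − 0.042091837 = 0.207908163 → n_i = 2.193  (not an integer) ✗
  n_f = 3: 1/n_i² = 0.111111111 − 0.042091837 = 0.069019274 → n_i = 3.806  (not an integer) ✗
  n_f = 4: 1/n_i² = 0.062500000 − 0.042091837 = 0.020408163 → n_i = 7.000  → integer, n_i = 7 ✓

Only n_f = 4 gives an integer upper level, n_i = 7.

The transition is from n = 7 to n = 4 (emission).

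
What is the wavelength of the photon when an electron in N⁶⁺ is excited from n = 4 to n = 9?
37.08 nm

First, find the transition energy using E_n = -13.6057 Z² / n² eV:
E_4 = -13.6057 × 7² / 4² = -41.6675 eV
E_9 = -13.6057 × 7² / 9² = -8.2306 eV

Photon energy: |ΔE| = |E_9 - E_4| = 33.4369 eV

Convert to wavelength using E = hc/λ with hc = 1239.84 eV·nm:
λ = hc/E = 1239.84 eV·nm / 33.4369 eV
λ = 37.08 nm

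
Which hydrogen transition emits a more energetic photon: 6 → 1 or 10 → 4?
6 → 1

Calculate the energy for each transition:

Transition 6 → 1:
ΔE₁ = |E_1 - E_6| = |-13.6057/1² - (-13.6057/6²)|
ΔE₁ = |-13.60570000 - (-0.37793611)| = 13.22776 eV

Transition 10 → 4:
ΔE₂ = |E_4 - E_10| = |-13.6057/4² - (-13.6057/10²)|
ΔE₂ = |-0.85035625 - (-0.13605700)| = 0.71430 eV

Since 13.22776 eV > 0.71430 eV, the transition 6 → 1 emits the more energetic photon.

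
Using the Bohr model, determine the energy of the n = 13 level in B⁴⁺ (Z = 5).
-2.01268 eV

For hydrogen-like ions, the energy levels scale with Z²:
E_n = -13.6057 Z² / n² eV

For B⁴⁺ (Z = 5) at n = 13:
E_13 = -13.6057 × 5² / 13²
E_13 = -13.6057 × 25 / 169
E_13 = -340.1425 / 169
E_13 = -2.01268 eV

The energy is 25 times more negative than hydrogen at the same n due to the stronger nuclear charge.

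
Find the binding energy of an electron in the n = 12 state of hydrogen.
0.0945 eV

The ionization energy is the energy needed to remove the electron completely (n → ∞).

For hydrogen, E_n = -13.6057 eV / n².

At n = 12: E_12 = -13.6057 / 12² = -0.0944840 eV
At n = ∞: E_∞ = 0 eV

Ionization energy = E_∞ - E_12 = 0 - (-0.0944840) = 0.0944840 eV
Ionization energy ≈ 0.0945 eV

This is also called the binding energy of the electron in state n = 12.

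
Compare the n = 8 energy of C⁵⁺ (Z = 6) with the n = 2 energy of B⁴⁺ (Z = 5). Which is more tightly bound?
B⁴⁺ at n = 2 (E = -85.04 eV)

Using E_n = -13.6057 Z² / n² eV:

C⁵⁺ (Z = 6) at n = 8:
E = -13.6057 × 6² / 8² = -13.6057 × 36 / 64 = -7.65321 eV

B⁴⁺ (Z = 5) at n = 2:
E = -13.6057 × 5² / 2² = -13.6057 × 25 / 4 = -85.03563 eV

Since -85.03563 eV < -7.65321 eV,
B⁴⁺ at n = 2 is more tightly bound (requires more energy to ionize).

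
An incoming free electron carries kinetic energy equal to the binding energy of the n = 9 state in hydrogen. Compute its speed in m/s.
2.431e+05 m/s (or 0.08% of c)

The binding energy at n = 9 for hydrogen is:
E_9 = -13.6057/9² = -0.1679716 eV
|E_9| = 0.1679716 eV

Convert to Joules:
KE = 0.1679716 eV × (1.602177 × 10⁻¹⁹ J/eV) = 2.69120e-20 J

Using KE = ½mv²:
v = √(2·KE/m_e)
v = √(2 × 2.69120e-20 J / 9.10938 × 10⁻³¹ kg)
v = 2.431e+05 m/s

This is approximately 0.08% the speed of light.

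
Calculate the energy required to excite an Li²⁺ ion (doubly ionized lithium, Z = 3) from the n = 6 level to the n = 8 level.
1.4881 eV

The energy levels of a hydrogen-like atom are E_n = -13.6057 Z² eV / n².

Energy at n = 6: E_6 = -13.6057 × 3² / 6² = -3.4014250 eV
Energy at n = 8: E_8 = -13.6057 × 3² / 8² = -1.9133016 eV

The excitation energy is the difference:
ΔE = E_8 - E_6
ΔE = -1.9133016 - (-3.4014250)
ΔE = 1.4881 eV

Since this is positive, energy must be absorbed (photon absorption).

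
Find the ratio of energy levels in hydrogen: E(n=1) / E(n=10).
100.000000

Using E_n = -13.6057 Z² / n² eV with Z = 1:

E_1 = -13.6057 / 1² = -13.6057 / 1 = -13.605700000000 eV
E_10 = -13.6057 / 10² = -13.6057 / 100 = -0.136057000000 eV

The ratio is:
E_1/E_10 = (-13.605700000000) / (-0.136057000000)
E_1/E_10 = (-13.6057/1) / (-13.6057/100)
E_1/E_10 = 100/1
E_1/E_10 = 100.000000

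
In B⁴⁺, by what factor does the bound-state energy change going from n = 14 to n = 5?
7.84

Using E_n = -13.6057 Z² / n² eV with Z = 5:

E_5 = -13.6057 × 5² / 5² = -340.1425 / 25 = -13.60570000 eV
E_14 = -13.6057 × 5² / 14² = -340.1425 / 196 = -1.73542092 eV

The ratio is:
E_5/E_14 = (-13.60570000) / (-1.73542092)
E_5/E_14 = (-340.1425/25) / (-340.1425/196)
E_5/E_14 = 196/25
E_5/E_14 = 7.84
(Note: the Z² factors cancel in the ratio.)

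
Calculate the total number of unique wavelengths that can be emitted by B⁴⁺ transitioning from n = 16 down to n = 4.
78

The electron can occupy levels n = 4, 5, ..., 16 during de-excitation — that is m = 16 - 4 + 1 = 13 distinct levels.

The number of distinct spectral lines equals the number of ways to choose 2 of these m levels (each pair gives one possible emission transition):

Number of lines = m(m-1)/2 = 13×12/2 = 78

These correspond to all possible transitions between the 13 levels:
16 → 15, 16 → 14, 16 → 13, 16 → 12, 16 → 11, 16 → 10, 16 → 9, 16 → 8...

Each transition produces a photon with a unique energy (and thus wavelength). This count does not depend on Z.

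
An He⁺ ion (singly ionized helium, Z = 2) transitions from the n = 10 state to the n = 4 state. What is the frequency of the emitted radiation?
6.9087e+14 Hz

First, find the transition energy:
E_10 = -13.6057 × 2² / 10² = -0.5442280 eV
E_4 = -13.6057 × 2² / 4² = -3.4014250 eV
|ΔE| = |E_4 - E_10| = 2.8571970 eV

Convert to Joules: E = 2.8571970 eV × (1.602177 × 10⁻¹⁹ J/eV) = 4.577735e-19 J

Using E = hf:
f = E/h = 4.577735e-19 J / (6.62607 × 10⁻³⁴ J·s)
f = 6.9087e+14 Hz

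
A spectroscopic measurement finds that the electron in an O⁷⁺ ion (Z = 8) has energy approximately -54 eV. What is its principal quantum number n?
n = 4

The exact energy levels follow E_n = -13.6057 Z² / n² eV with Z = 8.

The measured value (-54 eV) is reported to only 2 significant figures, so we must test candidate n values and see which one matches to that precision.

Candidate energies:
  n = 2:  E = -13.6057 × 8² / 2² = -217.691200 eV
  n = 3:  E = -13.6057 × 8² / 3² = -96.751644 eV
  n = 4:  E = -13.6057 × 8² / 4² = -54.422800 eV  ← matches
  n = 5:  E = -13.6057 × 8² / 5² = -34.830592 eV
  n = 6:  E = -13.6057 × 8² / 6² = -24.187911 eV

Checking against the measurement of -54 eV (2 sig figs), only n = 4 agrees:
E_4 = -54.422800 eV, which rounds to -54 eV ✓

Therefore n = 4.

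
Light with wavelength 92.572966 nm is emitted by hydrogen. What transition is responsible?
n = 8 → n = 1

First, find the photon energy from the wavelength (hc = 1239.84 eV·nm):
E = hc/λ = 1239.84 eV·nm / 92.572966 nm = 13.393111 eV

The energy levels of hydrogen satisfy E_n = -13.6057 / n² eV, so an emission n_i → n_f releases
ΔE = 13.6057 × (1/n_f² − 1/n_i²) eV.

Setting ΔE equal to the photon energy:
1/n_f² − 1/n_i² = 13.393111 / 13.6057 = 0.98437500

Since 1/n_i² must be positive, we need 1/n_f² > 0.98437500, i.e. n_f ≤ 1. For each allowed n_f, solve n_i = (1/n_f² − 0.98437500)^(−1/2) and check whether it is a whole number:
  n_f = 1: 1/n_i² = 1.00000000 − 0.98437500 = 0.01562500 → n_i = 8.000  → integer, n_i = 8 ✓

Only n_f = 1 gives an integer upper level, n_i = 8.

The transition is from n = 8 to n = 1 (emission).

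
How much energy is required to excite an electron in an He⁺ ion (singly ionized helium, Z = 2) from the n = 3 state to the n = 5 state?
3.870 eV

The energy levels of a hydrogen-like atom are E_n = -13.6057 Z² eV / n².

Energy at n = 3: E_3 = -13.6057 × 2² / 3² = -6.046978 eV
Energy at n = 5: E_5 = -13.6057 × 2² / 5² = -2.176912 eV

The excitation energy is the difference:
ΔE = E_5 - E_3
ΔE = -2.176912 - (-6.046978)
ΔE = 3.870 eV

Since this is positive, energy must be absorbed (photon absorption).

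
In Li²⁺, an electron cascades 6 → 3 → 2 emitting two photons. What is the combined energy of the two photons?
27.21 eV

The energy levels of Li²⁺ are E_n = -13.6057 × 3² / n² eV.

First transition (6 → 3):
ΔE₁ = |E_3 - E_6|
ΔE₁ = |-13.60570000 - (-3.40142500)| = 10.20428 eV

Second transition (3 → 2):
ΔE₂ = |E_2 - E_3|
ΔE₂ = |-30.61282500 - (-13.60570000)| = 17.00713 eV

Total energy released:
E_total = ΔE₁ + ΔE₂ = 10.20428 + 17.00713 = 27.21 eV

Note: This equals the direct transition 6 → 2: 27.21 eV ✓
Energy is conserved regardless of the path taken.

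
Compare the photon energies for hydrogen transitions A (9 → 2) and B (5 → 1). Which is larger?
5 → 1

Calculate the energy for each transition:

Transition 9 → 2:
ΔE₁ = |E_2 - E_9| = |-13.6057/2² - (-13.6057/9²)|
ΔE₁ = |-3.40142500000 - (-0.16797160494)| = 3.23345340 eV

Transition 5 → 1:
ΔE₂ = |E_1 - E_5| = |-13.6057/1² - (-13.6057/5²)|
ΔE₂ = |-13.60570000000 - (-0.54422800000)| = 13.06147200 eV

Since 13.06147200 eV > 3.23345340 eV, the transition 5 → 1 emits the more energetic photon.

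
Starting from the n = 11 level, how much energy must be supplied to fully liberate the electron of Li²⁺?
1.012 eV

The ionization energy is the energy needed to remove the electron completely (n → ∞).

For a hydrogen-like ion with Z = 3, E_n = -13.6057 Z² / n² eV.

At n = 11: E_11 = -13.6057 × 3² / 11² = -1.011994 eV
At n = ∞: E_∞ = 0 eV

Ionization energy = E_∞ - E_11 = 0 - (-1.011994) = 1.011994 eV
Ionization energy ≈ 1.012 eV

This is also called the binding energy of the electron in state n = 11.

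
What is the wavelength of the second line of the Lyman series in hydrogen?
102.51733 nm

The lines of a series are numbered from the longest wavelength (smallest ΔE) outward; the second line is the transition from n = n_f + 2 to n_f.
The Lyman series has all transitions ending at n_f = 1.

For H, the second line (β-line) is the jump from n = 3 to n = 1:
E_3 = -13.6057 / 3² = -1.51174444 eV
E_1 = -13.6057 / 1² = -13.60570000 eV
ΔE = E_3 - E_1 = 12.09395556 eV

λ = hc/E = 1239.84 eV·nm / 12.09395556 eV
λ = 102.51733 nm

This is the β-line of the Lyman series in H.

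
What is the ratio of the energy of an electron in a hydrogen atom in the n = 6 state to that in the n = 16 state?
7.111

Using E_n = -13.6057 Z² / n² eV with Z = 1:

E_6 = -13.6057 / 6² = -13.6057 / 36 = -0.377936111 eV
E_16 = -13.6057 / 16² = -13.6057 / 256 = -0.053147266 eV

The ratio is:
E_6/E_16 = (-0.377936111) / (-0.053147266)
E_6/E_16 = (-13.6057/36) / (-13.6057/256)
E_6/E_16 = 256/36
E_6/E_16 = 7.111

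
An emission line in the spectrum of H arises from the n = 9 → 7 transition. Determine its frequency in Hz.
2.652e+13 Hz

First, find the transition energy:
E_9 = -13.6057 / 9² = -0.1679716 eV
E_7 = -13.6057 / 7² = -0.2776673 eV
|ΔE| = |E_7 - E_9| = 0.1096957 eV

Convert to Joules: E = 0.1096957 eV × (1.602177 × 10⁻¹⁹ J/eV) = 1.75752e-20 J

Using E = hf:
f = E/h = 1.75752e-20 J / (6.62607 × 10⁻³⁴ J·s)
f = 2.652e+13 Hz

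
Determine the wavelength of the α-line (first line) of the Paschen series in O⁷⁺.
29.290665 nm

The longest wavelength corresponds to the smallest energy transition in the series.
The Paschen series has all transitions ending at n_f = 3.

For O⁷⁺ (Z = 8), the first line (α-line) is the jump from n = 4 to n = 3:
E_4 = -13.6057 × 8² / 4² = -54.42280000 eV
E_3 = -13.6057 × 8² / 3² = -96.75164444 eV
ΔE = E_4 - E_3 = 42.32884444 eV

λ = hc/E = 1239.84 eV·nm / 42.32884444 eV
λ = 29.290665 nm

This is the α-line of the Paschen series in O⁷⁺.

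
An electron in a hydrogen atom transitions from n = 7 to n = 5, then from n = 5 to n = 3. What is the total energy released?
1.2341 eV

The energy levels of hydrogen are E_n = -13.6057 / n² eV.

First transition (7 → 5):
ΔE₁ = |E_5 - E_7|
ΔE₁ = |-0.5442280000 - (-0.2776673469)| = 0.2665607 eV

Second transition (5 → 3):
ΔE₂ = |E_3 - E_5|
ΔE₂ = |-1.5117444444 - (-0.5442280000)| = 0.9675164 eV

Total energy released:
E_total = ΔE₁ + ΔE₂ = 0.2665607 + 0.9675164 = 1.2341 eV

Note: This equals the direct transition 7 → 3: 1.2341 eV ✓
Energy is conserved regardless of the path taken.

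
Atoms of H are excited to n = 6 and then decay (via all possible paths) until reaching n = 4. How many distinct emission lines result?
3

The electron can occupy levels n = 4, 5, ..., 6 during de-excitation — that is m = 6 - 4 + 1 = 3 distinct levels.

The number of distinct spectral lines equals the number of ways to choose 2 of these m levels (each pair gives one possible emission transition):

Number of lines = m(m-1)/2 = 3×2/2 = 3

These correspond to all possible transitions between the 3 levels:
6 → 5, 6 → 4, 5 → 4

Each transition produces a photon with a unique energy (and thus wavelength). This count does not depend on Z.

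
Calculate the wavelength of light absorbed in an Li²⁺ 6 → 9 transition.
656.1109 nm

First, find the transition energy using E_n = -13.6057 Z² / n² eV:
E_6 = -13.6057 × 3² / 6² = -3.40142500 eV
E_9 = -13.6057 × 3² / 9² = -1.51174444 eV

Photon energy: |ΔE| = |E_9 - E_6| = 1.88968056 eV

Convert to wavelength using E = hc/λ with hc = 1239.84 eV·nm:
λ = hc/E = 1239.84 eV·nm / 1.88968056 eV
λ = 656.1109 nm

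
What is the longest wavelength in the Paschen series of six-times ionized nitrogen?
38.257195 nm

The longest wavelength corresponds to the smallest energy transition in the series.
The Paschen series has all transitions ending at n_f = 3.

For N⁶⁺ (Z = 7), the first line (α-line) is the jump from n = 4 to n = 3:
E_4 = -13.6057 × 7² / 4² = -41.66745625 eV
E_3 = -13.6057 × 7² / 3² = -74.07547778 eV
ΔE = E_4 - E_3 = 32.40802153 eV

λ = hc/E = 1239.84 eV·nm / 32.40802153 eV
λ = 38.257195 nm

This is the α-line of the Paschen series in N⁶⁺.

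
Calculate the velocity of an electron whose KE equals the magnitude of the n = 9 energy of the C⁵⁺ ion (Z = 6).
1.4585e+06 m/s (or 0.486% of c)

The binding energy at n = 9 for C⁵⁺ is:
E_9 = -13.6057 × 6²/9² = -6.0469778 eV
|E_9| = 6.0469778 eV

Convert to Joules:
KE = 6.0469778 eV × (1.602177 × 10⁻¹⁹ J/eV) = 9.688329e-19 J

Using KE = ½mv²:
v = √(2·KE/m_e)
v = √(2 × 9.688329e-19 J / 9.10938 × 10⁻³¹ kg)
v = 1.4585e+06 m/s

This is approximately 0.486% the speed of light.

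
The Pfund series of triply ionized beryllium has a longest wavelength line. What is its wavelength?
465.987851 nm

The longest wavelength corresponds to the smallest energy transition in the series.
The Pfund series has all transitions ending at n_f = 5.

For Be³⁺ (Z = 4), the first line (α-line) is the jump from n = 6 to n = 5:
E_6 = -13.6057 × 4² / 6² = -6.0469777778 eV
E_5 = -13.6057 × 4² / 5² = -8.7076480000 eV
ΔE = E_6 - E_5 = 2.6606702222 eV

λ = hc/E = 1239.84 eV·nm / 2.6606702222 eV
λ = 465.987851 nm

This is the α-line of the Pfund series in Be³⁺.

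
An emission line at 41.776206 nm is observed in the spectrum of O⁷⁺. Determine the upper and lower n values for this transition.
n = 13 → n = 5

First, find the photon energy from the wavelength (hc = 1239.84 eV·nm):
E = hc/λ = 1239.84 eV·nm / 41.776206 nm = 29.678138 eV

The energy levels of O⁷⁺ satisfy E_n = -13.6057 × 8² / n² eV, so an emission n_i → n_f releases
ΔE = 13.6057 × 8² × (1/n_f² − 1/n_i²) eV.

Setting ΔE equal to the photon energy:
1/n_f² − 1/n_i² = 29.678138 / (13.6057 × 8²) = 0.034082841

Since 1/n_i² must be positive, we need 1/n_f² > 0.034082841, i.e. n_f ≤ 5. For each allowed n_f, solve n_i = (1/n_f² − 0.034082841)^(−1/2) and check whether it is a whole number:
  n_f = 1: 1/n_i² = 1.000000000 − 0.034082841 = 0.965917159 → n_i = 1.017  (not an integer) ✗
  n_f = 2: 1/n_i² = 0.250000000 − 0.034082841 = 0.215917159 → n_i = 2.152  (not an integer) ✗
  n_f = 3: 1/n_i² = 0.111111111 − 0.034082841 = 0.077028270 → n_i = 3.603  (not an integer) ✗
  n_f = 4: 1/n_i² = 0.062500000 − 0.034082841 = 0.028417159 → n_i = 5.932  (not an integer) ✗
  n_f = 5: 1/n_i² = 0.040000000 − 0.034082841 = 0.005917159 → n_i = 13.000  → integer, n_i = 13 ✓

Only n_f = 5 gives an integer upper level, n_i = 13.

The transition is from n = 13 to n = 5 (emission).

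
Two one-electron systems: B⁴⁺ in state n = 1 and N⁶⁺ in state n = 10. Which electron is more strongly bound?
B⁴⁺ at n = 1 (E = -340.14250 eV)

Using E_n = -13.6057 Z² / n² eV:

B⁴⁺ (Z = 5) at n = 1:
E = -13.6057 × 5² / 1² = -13.6057 × 25 / 1 = -340.14250000 eV

N⁶⁺ (Z = 7) at n = 10:
E = -13.6057 × 7² / 10² = -13.6057 × 49 / 100 = -6.66679300 eV

Since -340.14250000 eV < -6.66679300 eV,
B⁴⁺ at n = 1 is more tightly bound (requires more energy to ionize).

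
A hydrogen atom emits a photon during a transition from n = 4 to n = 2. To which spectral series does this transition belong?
Balmer series

The spectral series in hydrogen are named based on the final (lower) energy level:
- Lyman series: n_final = 1 (ultraviolet)
- Balmer series: n_final = 2 (visible/near-UV)
- Paschen series: n_final = 3 (infrared)
- Brackett series: n_final = 4 (infrared)
- Pfund series: n_final = 5 (far infrared)

Since this transition ends at n = 2, it belongs to the Balmer series.

For reference, this 4 → 2 line has photon energy
ΔE = 13.6057 eV × (1/2² - 1/4²) = 2.5510688 eV,
corresponding to wavelength λ = hc/ΔE = 1239.84 eV·nm / 2.5510688 eV = 486.008 nm in the visible/near-UV region.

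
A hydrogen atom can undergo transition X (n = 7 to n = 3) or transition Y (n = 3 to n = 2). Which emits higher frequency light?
3 → 2

Calculate the energy for each transition:

Transition 7 → 3:
ΔE₁ = |E_3 - E_7| = |-13.6057/3² - (-13.6057/7²)|
ΔE₁ = |-1.511744444444 - (-0.277667346939)| = 1.234077098 eV

Transition 3 → 2:
ΔE₂ = |E_2 - E_3| = |-13.6057/2² - (-13.6057/3²)|
ΔE₂ = |-3.401425000000 - (-1.511744444444)| = 1.889680556 eV

Since 1.889680556 eV > 1.234077098 eV, the transition 3 → 2 emits the more energetic photon.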